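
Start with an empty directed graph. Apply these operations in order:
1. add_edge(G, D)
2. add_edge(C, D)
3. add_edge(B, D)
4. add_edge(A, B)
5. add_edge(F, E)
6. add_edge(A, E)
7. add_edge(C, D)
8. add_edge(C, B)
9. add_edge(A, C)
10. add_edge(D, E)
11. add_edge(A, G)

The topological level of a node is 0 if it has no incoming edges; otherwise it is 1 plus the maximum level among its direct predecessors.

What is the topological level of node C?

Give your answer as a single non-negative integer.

Answer: 1

Derivation:
Op 1: add_edge(G, D). Edges now: 1
Op 2: add_edge(C, D). Edges now: 2
Op 3: add_edge(B, D). Edges now: 3
Op 4: add_edge(A, B). Edges now: 4
Op 5: add_edge(F, E). Edges now: 5
Op 6: add_edge(A, E). Edges now: 6
Op 7: add_edge(C, D) (duplicate, no change). Edges now: 6
Op 8: add_edge(C, B). Edges now: 7
Op 9: add_edge(A, C). Edges now: 8
Op 10: add_edge(D, E). Edges now: 9
Op 11: add_edge(A, G). Edges now: 10
Compute levels (Kahn BFS):
  sources (in-degree 0): A, F
  process A: level=0
    A->B: in-degree(B)=1, level(B)>=1
    A->C: in-degree(C)=0, level(C)=1, enqueue
    A->E: in-degree(E)=2, level(E)>=1
    A->G: in-degree(G)=0, level(G)=1, enqueue
  process F: level=0
    F->E: in-degree(E)=1, level(E)>=1
  process C: level=1
    C->B: in-degree(B)=0, level(B)=2, enqueue
    C->D: in-degree(D)=2, level(D)>=2
  process G: level=1
    G->D: in-degree(D)=1, level(D)>=2
  process B: level=2
    B->D: in-degree(D)=0, level(D)=3, enqueue
  process D: level=3
    D->E: in-degree(E)=0, level(E)=4, enqueue
  process E: level=4
All levels: A:0, B:2, C:1, D:3, E:4, F:0, G:1
level(C) = 1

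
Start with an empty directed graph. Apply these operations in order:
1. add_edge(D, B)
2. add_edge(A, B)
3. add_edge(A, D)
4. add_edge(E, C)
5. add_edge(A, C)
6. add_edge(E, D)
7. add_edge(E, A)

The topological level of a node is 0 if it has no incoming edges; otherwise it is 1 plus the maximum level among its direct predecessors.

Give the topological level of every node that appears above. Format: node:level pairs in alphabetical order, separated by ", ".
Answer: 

Answer: A:1, B:3, C:2, D:2, E:0

Derivation:
Op 1: add_edge(D, B). Edges now: 1
Op 2: add_edge(A, B). Edges now: 2
Op 3: add_edge(A, D). Edges now: 3
Op 4: add_edge(E, C). Edges now: 4
Op 5: add_edge(A, C). Edges now: 5
Op 6: add_edge(E, D). Edges now: 6
Op 7: add_edge(E, A). Edges now: 7
Compute levels (Kahn BFS):
  sources (in-degree 0): E
  process E: level=0
    E->A: in-degree(A)=0, level(A)=1, enqueue
    E->C: in-degree(C)=1, level(C)>=1
    E->D: in-degree(D)=1, level(D)>=1
  process A: level=1
    A->B: in-degree(B)=1, level(B)>=2
    A->C: in-degree(C)=0, level(C)=2, enqueue
    A->D: in-degree(D)=0, level(D)=2, enqueue
  process C: level=2
  process D: level=2
    D->B: in-degree(B)=0, level(B)=3, enqueue
  process B: level=3
All levels: A:1, B:3, C:2, D:2, E:0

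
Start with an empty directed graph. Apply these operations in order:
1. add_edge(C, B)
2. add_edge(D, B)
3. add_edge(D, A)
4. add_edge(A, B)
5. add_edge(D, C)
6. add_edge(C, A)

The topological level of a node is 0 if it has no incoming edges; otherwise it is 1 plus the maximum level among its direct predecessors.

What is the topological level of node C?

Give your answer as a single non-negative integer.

Answer: 1

Derivation:
Op 1: add_edge(C, B). Edges now: 1
Op 2: add_edge(D, B). Edges now: 2
Op 3: add_edge(D, A). Edges now: 3
Op 4: add_edge(A, B). Edges now: 4
Op 5: add_edge(D, C). Edges now: 5
Op 6: add_edge(C, A). Edges now: 6
Compute levels (Kahn BFS):
  sources (in-degree 0): D
  process D: level=0
    D->A: in-degree(A)=1, level(A)>=1
    D->B: in-degree(B)=2, level(B)>=1
    D->C: in-degree(C)=0, level(C)=1, enqueue
  process C: level=1
    C->A: in-degree(A)=0, level(A)=2, enqueue
    C->B: in-degree(B)=1, level(B)>=2
  process A: level=2
    A->B: in-degree(B)=0, level(B)=3, enqueue
  process B: level=3
All levels: A:2, B:3, C:1, D:0
level(C) = 1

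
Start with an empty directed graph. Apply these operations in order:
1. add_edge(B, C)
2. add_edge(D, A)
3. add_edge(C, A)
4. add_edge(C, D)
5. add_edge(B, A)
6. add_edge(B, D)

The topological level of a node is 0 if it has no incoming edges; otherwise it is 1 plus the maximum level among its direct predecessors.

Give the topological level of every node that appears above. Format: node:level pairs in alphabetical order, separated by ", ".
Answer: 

Answer: A:3, B:0, C:1, D:2

Derivation:
Op 1: add_edge(B, C). Edges now: 1
Op 2: add_edge(D, A). Edges now: 2
Op 3: add_edge(C, A). Edges now: 3
Op 4: add_edge(C, D). Edges now: 4
Op 5: add_edge(B, A). Edges now: 5
Op 6: add_edge(B, D). Edges now: 6
Compute levels (Kahn BFS):
  sources (in-degree 0): B
  process B: level=0
    B->A: in-degree(A)=2, level(A)>=1
    B->C: in-degree(C)=0, level(C)=1, enqueue
    B->D: in-degree(D)=1, level(D)>=1
  process C: level=1
    C->A: in-degree(A)=1, level(A)>=2
    C->D: in-degree(D)=0, level(D)=2, enqueue
  process D: level=2
    D->A: in-degree(A)=0, level(A)=3, enqueue
  process A: level=3
All levels: A:3, B:0, C:1, D:2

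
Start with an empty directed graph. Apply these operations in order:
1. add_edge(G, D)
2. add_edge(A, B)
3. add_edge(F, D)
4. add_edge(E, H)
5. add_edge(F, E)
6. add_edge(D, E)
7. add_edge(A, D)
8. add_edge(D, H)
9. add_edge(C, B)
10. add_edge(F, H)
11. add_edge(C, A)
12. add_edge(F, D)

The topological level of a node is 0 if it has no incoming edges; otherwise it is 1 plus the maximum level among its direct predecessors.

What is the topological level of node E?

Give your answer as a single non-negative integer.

Op 1: add_edge(G, D). Edges now: 1
Op 2: add_edge(A, B). Edges now: 2
Op 3: add_edge(F, D). Edges now: 3
Op 4: add_edge(E, H). Edges now: 4
Op 5: add_edge(F, E). Edges now: 5
Op 6: add_edge(D, E). Edges now: 6
Op 7: add_edge(A, D). Edges now: 7
Op 8: add_edge(D, H). Edges now: 8
Op 9: add_edge(C, B). Edges now: 9
Op 10: add_edge(F, H). Edges now: 10
Op 11: add_edge(C, A). Edges now: 11
Op 12: add_edge(F, D) (duplicate, no change). Edges now: 11
Compute levels (Kahn BFS):
  sources (in-degree 0): C, F, G
  process C: level=0
    C->A: in-degree(A)=0, level(A)=1, enqueue
    C->B: in-degree(B)=1, level(B)>=1
  process F: level=0
    F->D: in-degree(D)=2, level(D)>=1
    F->E: in-degree(E)=1, level(E)>=1
    F->H: in-degree(H)=2, level(H)>=1
  process G: level=0
    G->D: in-degree(D)=1, level(D)>=1
  process A: level=1
    A->B: in-degree(B)=0, level(B)=2, enqueue
    A->D: in-degree(D)=0, level(D)=2, enqueue
  process B: level=2
  process D: level=2
    D->E: in-degree(E)=0, level(E)=3, enqueue
    D->H: in-degree(H)=1, level(H)>=3
  process E: level=3
    E->H: in-degree(H)=0, level(H)=4, enqueue
  process H: level=4
All levels: A:1, B:2, C:0, D:2, E:3, F:0, G:0, H:4
level(E) = 3

Answer: 3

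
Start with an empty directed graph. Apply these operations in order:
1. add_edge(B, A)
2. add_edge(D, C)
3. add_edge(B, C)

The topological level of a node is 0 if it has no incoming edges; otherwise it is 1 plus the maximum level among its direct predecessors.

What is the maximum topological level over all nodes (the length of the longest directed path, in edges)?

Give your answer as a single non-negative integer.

Answer: 1

Derivation:
Op 1: add_edge(B, A). Edges now: 1
Op 2: add_edge(D, C). Edges now: 2
Op 3: add_edge(B, C). Edges now: 3
Compute levels (Kahn BFS):
  sources (in-degree 0): B, D
  process B: level=0
    B->A: in-degree(A)=0, level(A)=1, enqueue
    B->C: in-degree(C)=1, level(C)>=1
  process D: level=0
    D->C: in-degree(C)=0, level(C)=1, enqueue
  process A: level=1
  process C: level=1
All levels: A:1, B:0, C:1, D:0
max level = 1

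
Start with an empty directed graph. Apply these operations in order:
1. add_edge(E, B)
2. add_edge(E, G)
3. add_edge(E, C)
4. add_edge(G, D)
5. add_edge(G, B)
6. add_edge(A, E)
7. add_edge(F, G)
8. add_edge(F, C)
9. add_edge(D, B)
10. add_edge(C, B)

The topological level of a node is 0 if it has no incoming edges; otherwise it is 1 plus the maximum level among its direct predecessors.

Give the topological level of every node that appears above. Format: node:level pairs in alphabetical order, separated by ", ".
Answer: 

Answer: A:0, B:4, C:2, D:3, E:1, F:0, G:2

Derivation:
Op 1: add_edge(E, B). Edges now: 1
Op 2: add_edge(E, G). Edges now: 2
Op 3: add_edge(E, C). Edges now: 3
Op 4: add_edge(G, D). Edges now: 4
Op 5: add_edge(G, B). Edges now: 5
Op 6: add_edge(A, E). Edges now: 6
Op 7: add_edge(F, G). Edges now: 7
Op 8: add_edge(F, C). Edges now: 8
Op 9: add_edge(D, B). Edges now: 9
Op 10: add_edge(C, B). Edges now: 10
Compute levels (Kahn BFS):
  sources (in-degree 0): A, F
  process A: level=0
    A->E: in-degree(E)=0, level(E)=1, enqueue
  process F: level=0
    F->C: in-degree(C)=1, level(C)>=1
    F->G: in-degree(G)=1, level(G)>=1
  process E: level=1
    E->B: in-degree(B)=3, level(B)>=2
    E->C: in-degree(C)=0, level(C)=2, enqueue
    E->G: in-degree(G)=0, level(G)=2, enqueue
  process C: level=2
    C->B: in-degree(B)=2, level(B)>=3
  process G: level=2
    G->B: in-degree(B)=1, level(B)>=3
    G->D: in-degree(D)=0, level(D)=3, enqueue
  process D: level=3
    D->B: in-degree(B)=0, level(B)=4, enqueue
  process B: level=4
All levels: A:0, B:4, C:2, D:3, E:1, F:0, G:2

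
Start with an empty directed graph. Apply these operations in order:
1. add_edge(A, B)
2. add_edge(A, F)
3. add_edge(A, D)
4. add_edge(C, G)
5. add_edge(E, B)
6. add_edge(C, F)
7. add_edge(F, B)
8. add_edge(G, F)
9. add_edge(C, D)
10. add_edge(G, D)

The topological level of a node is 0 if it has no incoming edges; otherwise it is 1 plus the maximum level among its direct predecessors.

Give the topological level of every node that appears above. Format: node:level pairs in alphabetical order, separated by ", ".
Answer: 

Op 1: add_edge(A, B). Edges now: 1
Op 2: add_edge(A, F). Edges now: 2
Op 3: add_edge(A, D). Edges now: 3
Op 4: add_edge(C, G). Edges now: 4
Op 5: add_edge(E, B). Edges now: 5
Op 6: add_edge(C, F). Edges now: 6
Op 7: add_edge(F, B). Edges now: 7
Op 8: add_edge(G, F). Edges now: 8
Op 9: add_edge(C, D). Edges now: 9
Op 10: add_edge(G, D). Edges now: 10
Compute levels (Kahn BFS):
  sources (in-degree 0): A, C, E
  process A: level=0
    A->B: in-degree(B)=2, level(B)>=1
    A->D: in-degree(D)=2, level(D)>=1
    A->F: in-degree(F)=2, level(F)>=1
  process C: level=0
    C->D: in-degree(D)=1, level(D)>=1
    C->F: in-degree(F)=1, level(F)>=1
    C->G: in-degree(G)=0, level(G)=1, enqueue
  process E: level=0
    E->B: in-degree(B)=1, level(B)>=1
  process G: level=1
    G->D: in-degree(D)=0, level(D)=2, enqueue
    G->F: in-degree(F)=0, level(F)=2, enqueue
  process D: level=2
  process F: level=2
    F->B: in-degree(B)=0, level(B)=3, enqueue
  process B: level=3
All levels: A:0, B:3, C:0, D:2, E:0, F:2, G:1

Answer: A:0, B:3, C:0, D:2, E:0, F:2, G:1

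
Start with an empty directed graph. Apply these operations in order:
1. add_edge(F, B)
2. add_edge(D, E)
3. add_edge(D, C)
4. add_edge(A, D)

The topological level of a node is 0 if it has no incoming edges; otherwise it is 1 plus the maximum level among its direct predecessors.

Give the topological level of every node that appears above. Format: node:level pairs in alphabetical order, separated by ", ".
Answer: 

Answer: A:0, B:1, C:2, D:1, E:2, F:0

Derivation:
Op 1: add_edge(F, B). Edges now: 1
Op 2: add_edge(D, E). Edges now: 2
Op 3: add_edge(D, C). Edges now: 3
Op 4: add_edge(A, D). Edges now: 4
Compute levels (Kahn BFS):
  sources (in-degree 0): A, F
  process A: level=0
    A->D: in-degree(D)=0, level(D)=1, enqueue
  process F: level=0
    F->B: in-degree(B)=0, level(B)=1, enqueue
  process D: level=1
    D->C: in-degree(C)=0, level(C)=2, enqueue
    D->E: in-degree(E)=0, level(E)=2, enqueue
  process B: level=1
  process C: level=2
  process E: level=2
All levels: A:0, B:1, C:2, D:1, E:2, F:0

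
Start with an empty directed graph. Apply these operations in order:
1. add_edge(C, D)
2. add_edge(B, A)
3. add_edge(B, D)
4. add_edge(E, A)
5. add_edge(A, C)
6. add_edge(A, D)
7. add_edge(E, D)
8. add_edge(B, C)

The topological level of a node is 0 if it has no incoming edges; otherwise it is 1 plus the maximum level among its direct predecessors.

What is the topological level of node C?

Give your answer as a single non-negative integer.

Answer: 2

Derivation:
Op 1: add_edge(C, D). Edges now: 1
Op 2: add_edge(B, A). Edges now: 2
Op 3: add_edge(B, D). Edges now: 3
Op 4: add_edge(E, A). Edges now: 4
Op 5: add_edge(A, C). Edges now: 5
Op 6: add_edge(A, D). Edges now: 6
Op 7: add_edge(E, D). Edges now: 7
Op 8: add_edge(B, C). Edges now: 8
Compute levels (Kahn BFS):
  sources (in-degree 0): B, E
  process B: level=0
    B->A: in-degree(A)=1, level(A)>=1
    B->C: in-degree(C)=1, level(C)>=1
    B->D: in-degree(D)=3, level(D)>=1
  process E: level=0
    E->A: in-degree(A)=0, level(A)=1, enqueue
    E->D: in-degree(D)=2, level(D)>=1
  process A: level=1
    A->C: in-degree(C)=0, level(C)=2, enqueue
    A->D: in-degree(D)=1, level(D)>=2
  process C: level=2
    C->D: in-degree(D)=0, level(D)=3, enqueue
  process D: level=3
All levels: A:1, B:0, C:2, D:3, E:0
level(C) = 2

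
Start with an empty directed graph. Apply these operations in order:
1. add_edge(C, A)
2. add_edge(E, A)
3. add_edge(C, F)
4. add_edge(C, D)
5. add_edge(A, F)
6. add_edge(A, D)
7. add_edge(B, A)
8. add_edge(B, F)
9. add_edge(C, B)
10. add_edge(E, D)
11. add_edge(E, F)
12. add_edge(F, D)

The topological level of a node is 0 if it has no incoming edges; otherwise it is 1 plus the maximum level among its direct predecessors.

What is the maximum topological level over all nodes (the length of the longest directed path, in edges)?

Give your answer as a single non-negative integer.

Op 1: add_edge(C, A). Edges now: 1
Op 2: add_edge(E, A). Edges now: 2
Op 3: add_edge(C, F). Edges now: 3
Op 4: add_edge(C, D). Edges now: 4
Op 5: add_edge(A, F). Edges now: 5
Op 6: add_edge(A, D). Edges now: 6
Op 7: add_edge(B, A). Edges now: 7
Op 8: add_edge(B, F). Edges now: 8
Op 9: add_edge(C, B). Edges now: 9
Op 10: add_edge(E, D). Edges now: 10
Op 11: add_edge(E, F). Edges now: 11
Op 12: add_edge(F, D). Edges now: 12
Compute levels (Kahn BFS):
  sources (in-degree 0): C, E
  process C: level=0
    C->A: in-degree(A)=2, level(A)>=1
    C->B: in-degree(B)=0, level(B)=1, enqueue
    C->D: in-degree(D)=3, level(D)>=1
    C->F: in-degree(F)=3, level(F)>=1
  process E: level=0
    E->A: in-degree(A)=1, level(A)>=1
    E->D: in-degree(D)=2, level(D)>=1
    E->F: in-degree(F)=2, level(F)>=1
  process B: level=1
    B->A: in-degree(A)=0, level(A)=2, enqueue
    B->F: in-degree(F)=1, level(F)>=2
  process A: level=2
    A->D: in-degree(D)=1, level(D)>=3
    A->F: in-degree(F)=0, level(F)=3, enqueue
  process F: level=3
    F->D: in-degree(D)=0, level(D)=4, enqueue
  process D: level=4
All levels: A:2, B:1, C:0, D:4, E:0, F:3
max level = 4

Answer: 4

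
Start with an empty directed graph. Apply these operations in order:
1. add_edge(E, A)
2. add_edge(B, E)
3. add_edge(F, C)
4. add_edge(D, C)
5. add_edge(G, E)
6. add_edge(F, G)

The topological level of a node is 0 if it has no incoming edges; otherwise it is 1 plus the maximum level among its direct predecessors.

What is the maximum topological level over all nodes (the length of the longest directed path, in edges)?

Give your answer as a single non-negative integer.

Answer: 3

Derivation:
Op 1: add_edge(E, A). Edges now: 1
Op 2: add_edge(B, E). Edges now: 2
Op 3: add_edge(F, C). Edges now: 3
Op 4: add_edge(D, C). Edges now: 4
Op 5: add_edge(G, E). Edges now: 5
Op 6: add_edge(F, G). Edges now: 6
Compute levels (Kahn BFS):
  sources (in-degree 0): B, D, F
  process B: level=0
    B->E: in-degree(E)=1, level(E)>=1
  process D: level=0
    D->C: in-degree(C)=1, level(C)>=1
  process F: level=0
    F->C: in-degree(C)=0, level(C)=1, enqueue
    F->G: in-degree(G)=0, level(G)=1, enqueue
  process C: level=1
  process G: level=1
    G->E: in-degree(E)=0, level(E)=2, enqueue
  process E: level=2
    E->A: in-degree(A)=0, level(A)=3, enqueue
  process A: level=3
All levels: A:3, B:0, C:1, D:0, E:2, F:0, G:1
max level = 3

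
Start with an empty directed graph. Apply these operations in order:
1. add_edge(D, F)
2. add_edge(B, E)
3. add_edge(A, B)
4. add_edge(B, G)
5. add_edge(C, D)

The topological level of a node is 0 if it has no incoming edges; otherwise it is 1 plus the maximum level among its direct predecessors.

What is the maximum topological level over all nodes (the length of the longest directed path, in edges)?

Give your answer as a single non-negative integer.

Answer: 2

Derivation:
Op 1: add_edge(D, F). Edges now: 1
Op 2: add_edge(B, E). Edges now: 2
Op 3: add_edge(A, B). Edges now: 3
Op 4: add_edge(B, G). Edges now: 4
Op 5: add_edge(C, D). Edges now: 5
Compute levels (Kahn BFS):
  sources (in-degree 0): A, C
  process A: level=0
    A->B: in-degree(B)=0, level(B)=1, enqueue
  process C: level=0
    C->D: in-degree(D)=0, level(D)=1, enqueue
  process B: level=1
    B->E: in-degree(E)=0, level(E)=2, enqueue
    B->G: in-degree(G)=0, level(G)=2, enqueue
  process D: level=1
    D->F: in-degree(F)=0, level(F)=2, enqueue
  process E: level=2
  process G: level=2
  process F: level=2
All levels: A:0, B:1, C:0, D:1, E:2, F:2, G:2
max level = 2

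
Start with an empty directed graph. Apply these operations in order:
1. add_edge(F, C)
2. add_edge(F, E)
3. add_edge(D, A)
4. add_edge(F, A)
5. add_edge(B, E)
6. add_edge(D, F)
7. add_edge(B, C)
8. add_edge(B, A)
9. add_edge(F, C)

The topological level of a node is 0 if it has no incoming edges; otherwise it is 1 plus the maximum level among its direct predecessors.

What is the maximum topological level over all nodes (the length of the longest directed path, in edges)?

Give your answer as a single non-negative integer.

Answer: 2

Derivation:
Op 1: add_edge(F, C). Edges now: 1
Op 2: add_edge(F, E). Edges now: 2
Op 3: add_edge(D, A). Edges now: 3
Op 4: add_edge(F, A). Edges now: 4
Op 5: add_edge(B, E). Edges now: 5
Op 6: add_edge(D, F). Edges now: 6
Op 7: add_edge(B, C). Edges now: 7
Op 8: add_edge(B, A). Edges now: 8
Op 9: add_edge(F, C) (duplicate, no change). Edges now: 8
Compute levels (Kahn BFS):
  sources (in-degree 0): B, D
  process B: level=0
    B->A: in-degree(A)=2, level(A)>=1
    B->C: in-degree(C)=1, level(C)>=1
    B->E: in-degree(E)=1, level(E)>=1
  process D: level=0
    D->A: in-degree(A)=1, level(A)>=1
    D->F: in-degree(F)=0, level(F)=1, enqueue
  process F: level=1
    F->A: in-degree(A)=0, level(A)=2, enqueue
    F->C: in-degree(C)=0, level(C)=2, enqueue
    F->E: in-degree(E)=0, level(E)=2, enqueue
  process A: level=2
  process C: level=2
  process E: level=2
All levels: A:2, B:0, C:2, D:0, E:2, F:1
max level = 2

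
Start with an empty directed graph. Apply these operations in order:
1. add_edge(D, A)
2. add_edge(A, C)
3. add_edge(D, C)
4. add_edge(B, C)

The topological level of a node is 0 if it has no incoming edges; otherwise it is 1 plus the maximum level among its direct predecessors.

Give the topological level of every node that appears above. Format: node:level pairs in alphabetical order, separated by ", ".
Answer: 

Op 1: add_edge(D, A). Edges now: 1
Op 2: add_edge(A, C). Edges now: 2
Op 3: add_edge(D, C). Edges now: 3
Op 4: add_edge(B, C). Edges now: 4
Compute levels (Kahn BFS):
  sources (in-degree 0): B, D
  process B: level=0
    B->C: in-degree(C)=2, level(C)>=1
  process D: level=0
    D->A: in-degree(A)=0, level(A)=1, enqueue
    D->C: in-degree(C)=1, level(C)>=1
  process A: level=1
    A->C: in-degree(C)=0, level(C)=2, enqueue
  process C: level=2
All levels: A:1, B:0, C:2, D:0

Answer: A:1, B:0, C:2, D:0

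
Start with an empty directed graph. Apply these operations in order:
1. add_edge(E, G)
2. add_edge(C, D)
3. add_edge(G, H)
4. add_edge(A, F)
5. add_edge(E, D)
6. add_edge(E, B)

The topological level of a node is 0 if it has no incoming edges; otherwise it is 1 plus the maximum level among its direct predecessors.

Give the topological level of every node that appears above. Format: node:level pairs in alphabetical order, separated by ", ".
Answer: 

Answer: A:0, B:1, C:0, D:1, E:0, F:1, G:1, H:2

Derivation:
Op 1: add_edge(E, G). Edges now: 1
Op 2: add_edge(C, D). Edges now: 2
Op 3: add_edge(G, H). Edges now: 3
Op 4: add_edge(A, F). Edges now: 4
Op 5: add_edge(E, D). Edges now: 5
Op 6: add_edge(E, B). Edges now: 6
Compute levels (Kahn BFS):
  sources (in-degree 0): A, C, E
  process A: level=0
    A->F: in-degree(F)=0, level(F)=1, enqueue
  process C: level=0
    C->D: in-degree(D)=1, level(D)>=1
  process E: level=0
    E->B: in-degree(B)=0, level(B)=1, enqueue
    E->D: in-degree(D)=0, level(D)=1, enqueue
    E->G: in-degree(G)=0, level(G)=1, enqueue
  process F: level=1
  process B: level=1
  process D: level=1
  process G: level=1
    G->H: in-degree(H)=0, level(H)=2, enqueue
  process H: level=2
All levels: A:0, B:1, C:0, D:1, E:0, F:1, G:1, H:2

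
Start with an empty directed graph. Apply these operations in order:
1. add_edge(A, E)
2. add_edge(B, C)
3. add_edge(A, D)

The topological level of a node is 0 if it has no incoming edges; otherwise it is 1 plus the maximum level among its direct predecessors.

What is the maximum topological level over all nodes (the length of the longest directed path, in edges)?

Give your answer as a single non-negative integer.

Answer: 1

Derivation:
Op 1: add_edge(A, E). Edges now: 1
Op 2: add_edge(B, C). Edges now: 2
Op 3: add_edge(A, D). Edges now: 3
Compute levels (Kahn BFS):
  sources (in-degree 0): A, B
  process A: level=0
    A->D: in-degree(D)=0, level(D)=1, enqueue
    A->E: in-degree(E)=0, level(E)=1, enqueue
  process B: level=0
    B->C: in-degree(C)=0, level(C)=1, enqueue
  process D: level=1
  process E: level=1
  process C: level=1
All levels: A:0, B:0, C:1, D:1, E:1
max level = 1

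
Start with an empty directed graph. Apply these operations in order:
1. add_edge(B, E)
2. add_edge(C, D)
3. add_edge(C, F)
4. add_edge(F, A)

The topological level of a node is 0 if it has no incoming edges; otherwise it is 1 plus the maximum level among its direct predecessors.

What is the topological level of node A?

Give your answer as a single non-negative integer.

Answer: 2

Derivation:
Op 1: add_edge(B, E). Edges now: 1
Op 2: add_edge(C, D). Edges now: 2
Op 3: add_edge(C, F). Edges now: 3
Op 4: add_edge(F, A). Edges now: 4
Compute levels (Kahn BFS):
  sources (in-degree 0): B, C
  process B: level=0
    B->E: in-degree(E)=0, level(E)=1, enqueue
  process C: level=0
    C->D: in-degree(D)=0, level(D)=1, enqueue
    C->F: in-degree(F)=0, level(F)=1, enqueue
  process E: level=1
  process D: level=1
  process F: level=1
    F->A: in-degree(A)=0, level(A)=2, enqueue
  process A: level=2
All levels: A:2, B:0, C:0, D:1, E:1, F:1
level(A) = 2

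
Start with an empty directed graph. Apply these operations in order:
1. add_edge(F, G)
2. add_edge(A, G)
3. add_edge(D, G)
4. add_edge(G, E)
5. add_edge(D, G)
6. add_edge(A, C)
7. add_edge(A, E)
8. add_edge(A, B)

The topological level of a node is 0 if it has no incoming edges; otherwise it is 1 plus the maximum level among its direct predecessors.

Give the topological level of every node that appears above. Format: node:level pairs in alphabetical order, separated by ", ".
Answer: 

Answer: A:0, B:1, C:1, D:0, E:2, F:0, G:1

Derivation:
Op 1: add_edge(F, G). Edges now: 1
Op 2: add_edge(A, G). Edges now: 2
Op 3: add_edge(D, G). Edges now: 3
Op 4: add_edge(G, E). Edges now: 4
Op 5: add_edge(D, G) (duplicate, no change). Edges now: 4
Op 6: add_edge(A, C). Edges now: 5
Op 7: add_edge(A, E). Edges now: 6
Op 8: add_edge(A, B). Edges now: 7
Compute levels (Kahn BFS):
  sources (in-degree 0): A, D, F
  process A: level=0
    A->B: in-degree(B)=0, level(B)=1, enqueue
    A->C: in-degree(C)=0, level(C)=1, enqueue
    A->E: in-degree(E)=1, level(E)>=1
    A->G: in-degree(G)=2, level(G)>=1
  process D: level=0
    D->G: in-degree(G)=1, level(G)>=1
  process F: level=0
    F->G: in-degree(G)=0, level(G)=1, enqueue
  process B: level=1
  process C: level=1
  process G: level=1
    G->E: in-degree(E)=0, level(E)=2, enqueue
  process E: level=2
All levels: A:0, B:1, C:1, D:0, E:2, F:0, G:1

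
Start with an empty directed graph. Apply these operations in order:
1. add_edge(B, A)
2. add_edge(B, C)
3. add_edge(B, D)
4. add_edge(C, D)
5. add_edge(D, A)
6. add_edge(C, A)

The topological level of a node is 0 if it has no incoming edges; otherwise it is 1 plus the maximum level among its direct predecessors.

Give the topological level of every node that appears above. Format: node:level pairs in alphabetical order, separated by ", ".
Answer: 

Answer: A:3, B:0, C:1, D:2

Derivation:
Op 1: add_edge(B, A). Edges now: 1
Op 2: add_edge(B, C). Edges now: 2
Op 3: add_edge(B, D). Edges now: 3
Op 4: add_edge(C, D). Edges now: 4
Op 5: add_edge(D, A). Edges now: 5
Op 6: add_edge(C, A). Edges now: 6
Compute levels (Kahn BFS):
  sources (in-degree 0): B
  process B: level=0
    B->A: in-degree(A)=2, level(A)>=1
    B->C: in-degree(C)=0, level(C)=1, enqueue
    B->D: in-degree(D)=1, level(D)>=1
  process C: level=1
    C->A: in-degree(A)=1, level(A)>=2
    C->D: in-degree(D)=0, level(D)=2, enqueue
  process D: level=2
    D->A: in-degree(A)=0, level(A)=3, enqueue
  process A: level=3
All levels: A:3, B:0, C:1, D:2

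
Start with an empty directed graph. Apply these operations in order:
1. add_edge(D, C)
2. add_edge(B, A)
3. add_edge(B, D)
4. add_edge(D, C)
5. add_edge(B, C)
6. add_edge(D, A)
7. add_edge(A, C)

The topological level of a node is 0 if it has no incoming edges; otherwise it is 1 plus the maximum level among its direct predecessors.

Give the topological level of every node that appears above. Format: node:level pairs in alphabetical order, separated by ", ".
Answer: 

Op 1: add_edge(D, C). Edges now: 1
Op 2: add_edge(B, A). Edges now: 2
Op 3: add_edge(B, D). Edges now: 3
Op 4: add_edge(D, C) (duplicate, no change). Edges now: 3
Op 5: add_edge(B, C). Edges now: 4
Op 6: add_edge(D, A). Edges now: 5
Op 7: add_edge(A, C). Edges now: 6
Compute levels (Kahn BFS):
  sources (in-degree 0): B
  process B: level=0
    B->A: in-degree(A)=1, level(A)>=1
    B->C: in-degree(C)=2, level(C)>=1
    B->D: in-degree(D)=0, level(D)=1, enqueue
  process D: level=1
    D->A: in-degree(A)=0, level(A)=2, enqueue
    D->C: in-degree(C)=1, level(C)>=2
  process A: level=2
    A->C: in-degree(C)=0, level(C)=3, enqueue
  process C: level=3
All levels: A:2, B:0, C:3, D:1

Answer: A:2, B:0, C:3, D:1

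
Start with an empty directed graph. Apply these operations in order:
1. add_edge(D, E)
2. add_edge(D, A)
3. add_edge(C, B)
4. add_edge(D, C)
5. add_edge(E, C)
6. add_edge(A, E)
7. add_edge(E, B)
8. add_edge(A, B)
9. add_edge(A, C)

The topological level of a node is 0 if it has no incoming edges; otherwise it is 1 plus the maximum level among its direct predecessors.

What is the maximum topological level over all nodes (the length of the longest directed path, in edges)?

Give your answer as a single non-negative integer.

Answer: 4

Derivation:
Op 1: add_edge(D, E). Edges now: 1
Op 2: add_edge(D, A). Edges now: 2
Op 3: add_edge(C, B). Edges now: 3
Op 4: add_edge(D, C). Edges now: 4
Op 5: add_edge(E, C). Edges now: 5
Op 6: add_edge(A, E). Edges now: 6
Op 7: add_edge(E, B). Edges now: 7
Op 8: add_edge(A, B). Edges now: 8
Op 9: add_edge(A, C). Edges now: 9
Compute levels (Kahn BFS):
  sources (in-degree 0): D
  process D: level=0
    D->A: in-degree(A)=0, level(A)=1, enqueue
    D->C: in-degree(C)=2, level(C)>=1
    D->E: in-degree(E)=1, level(E)>=1
  process A: level=1
    A->B: in-degree(B)=2, level(B)>=2
    A->C: in-degree(C)=1, level(C)>=2
    A->E: in-degree(E)=0, level(E)=2, enqueue
  process E: level=2
    E->B: in-degree(B)=1, level(B)>=3
    E->C: in-degree(C)=0, level(C)=3, enqueue
  process C: level=3
    C->B: in-degree(B)=0, level(B)=4, enqueue
  process B: level=4
All levels: A:1, B:4, C:3, D:0, E:2
max level = 4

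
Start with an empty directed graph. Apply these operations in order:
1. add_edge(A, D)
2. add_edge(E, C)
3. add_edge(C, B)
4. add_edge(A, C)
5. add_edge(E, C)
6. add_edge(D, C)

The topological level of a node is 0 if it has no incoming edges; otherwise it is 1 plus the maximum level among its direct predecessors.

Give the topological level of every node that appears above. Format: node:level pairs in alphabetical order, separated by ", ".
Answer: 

Op 1: add_edge(A, D). Edges now: 1
Op 2: add_edge(E, C). Edges now: 2
Op 3: add_edge(C, B). Edges now: 3
Op 4: add_edge(A, C). Edges now: 4
Op 5: add_edge(E, C) (duplicate, no change). Edges now: 4
Op 6: add_edge(D, C). Edges now: 5
Compute levels (Kahn BFS):
  sources (in-degree 0): A, E
  process A: level=0
    A->C: in-degree(C)=2, level(C)>=1
    A->D: in-degree(D)=0, level(D)=1, enqueue
  process E: level=0
    E->C: in-degree(C)=1, level(C)>=1
  process D: level=1
    D->C: in-degree(C)=0, level(C)=2, enqueue
  process C: level=2
    C->B: in-degree(B)=0, level(B)=3, enqueue
  process B: level=3
All levels: A:0, B:3, C:2, D:1, E:0

Answer: A:0, B:3, C:2, D:1, E:0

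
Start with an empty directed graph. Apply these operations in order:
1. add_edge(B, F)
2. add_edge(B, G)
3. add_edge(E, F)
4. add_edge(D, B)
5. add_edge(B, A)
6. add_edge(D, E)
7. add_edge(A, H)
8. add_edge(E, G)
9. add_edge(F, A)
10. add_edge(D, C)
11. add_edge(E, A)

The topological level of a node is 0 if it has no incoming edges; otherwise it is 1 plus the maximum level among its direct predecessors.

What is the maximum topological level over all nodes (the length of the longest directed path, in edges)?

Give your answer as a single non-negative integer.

Answer: 4

Derivation:
Op 1: add_edge(B, F). Edges now: 1
Op 2: add_edge(B, G). Edges now: 2
Op 3: add_edge(E, F). Edges now: 3
Op 4: add_edge(D, B). Edges now: 4
Op 5: add_edge(B, A). Edges now: 5
Op 6: add_edge(D, E). Edges now: 6
Op 7: add_edge(A, H). Edges now: 7
Op 8: add_edge(E, G). Edges now: 8
Op 9: add_edge(F, A). Edges now: 9
Op 10: add_edge(D, C). Edges now: 10
Op 11: add_edge(E, A). Edges now: 11
Compute levels (Kahn BFS):
  sources (in-degree 0): D
  process D: level=0
    D->B: in-degree(B)=0, level(B)=1, enqueue
    D->C: in-degree(C)=0, level(C)=1, enqueue
    D->E: in-degree(E)=0, level(E)=1, enqueue
  process B: level=1
    B->A: in-degree(A)=2, level(A)>=2
    B->F: in-degree(F)=1, level(F)>=2
    B->G: in-degree(G)=1, level(G)>=2
  process C: level=1
  process E: level=1
    E->A: in-degree(A)=1, level(A)>=2
    E->F: in-degree(F)=0, level(F)=2, enqueue
    E->G: in-degree(G)=0, level(G)=2, enqueue
  process F: level=2
    F->A: in-degree(A)=0, level(A)=3, enqueue
  process G: level=2
  process A: level=3
    A->H: in-degree(H)=0, level(H)=4, enqueue
  process H: level=4
All levels: A:3, B:1, C:1, D:0, E:1, F:2, G:2, H:4
max level = 4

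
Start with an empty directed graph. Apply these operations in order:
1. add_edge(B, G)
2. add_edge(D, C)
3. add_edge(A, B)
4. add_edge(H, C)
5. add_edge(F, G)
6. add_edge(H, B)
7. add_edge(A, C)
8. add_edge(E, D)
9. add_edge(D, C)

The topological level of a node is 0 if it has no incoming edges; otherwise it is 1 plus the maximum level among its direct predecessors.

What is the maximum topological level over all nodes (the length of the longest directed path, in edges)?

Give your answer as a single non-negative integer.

Op 1: add_edge(B, G). Edges now: 1
Op 2: add_edge(D, C). Edges now: 2
Op 3: add_edge(A, B). Edges now: 3
Op 4: add_edge(H, C). Edges now: 4
Op 5: add_edge(F, G). Edges now: 5
Op 6: add_edge(H, B). Edges now: 6
Op 7: add_edge(A, C). Edges now: 7
Op 8: add_edge(E, D). Edges now: 8
Op 9: add_edge(D, C) (duplicate, no change). Edges now: 8
Compute levels (Kahn BFS):
  sources (in-degree 0): A, E, F, H
  process A: level=0
    A->B: in-degree(B)=1, level(B)>=1
    A->C: in-degree(C)=2, level(C)>=1
  process E: level=0
    E->D: in-degree(D)=0, level(D)=1, enqueue
  process F: level=0
    F->G: in-degree(G)=1, level(G)>=1
  process H: level=0
    H->B: in-degree(B)=0, level(B)=1, enqueue
    H->C: in-degree(C)=1, level(C)>=1
  process D: level=1
    D->C: in-degree(C)=0, level(C)=2, enqueue
  process B: level=1
    B->G: in-degree(G)=0, level(G)=2, enqueue
  process C: level=2
  process G: level=2
All levels: A:0, B:1, C:2, D:1, E:0, F:0, G:2, H:0
max level = 2

Answer: 2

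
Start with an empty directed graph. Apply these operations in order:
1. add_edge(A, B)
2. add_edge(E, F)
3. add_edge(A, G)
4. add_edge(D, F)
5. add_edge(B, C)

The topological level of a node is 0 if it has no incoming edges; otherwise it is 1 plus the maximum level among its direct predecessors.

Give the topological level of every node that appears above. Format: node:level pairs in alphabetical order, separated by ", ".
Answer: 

Op 1: add_edge(A, B). Edges now: 1
Op 2: add_edge(E, F). Edges now: 2
Op 3: add_edge(A, G). Edges now: 3
Op 4: add_edge(D, F). Edges now: 4
Op 5: add_edge(B, C). Edges now: 5
Compute levels (Kahn BFS):
  sources (in-degree 0): A, D, E
  process A: level=0
    A->B: in-degree(B)=0, level(B)=1, enqueue
    A->G: in-degree(G)=0, level(G)=1, enqueue
  process D: level=0
    D->F: in-degree(F)=1, level(F)>=1
  process E: level=0
    E->F: in-degree(F)=0, level(F)=1, enqueue
  process B: level=1
    B->C: in-degree(C)=0, level(C)=2, enqueue
  process G: level=1
  process F: level=1
  process C: level=2
All levels: A:0, B:1, C:2, D:0, E:0, F:1, G:1

Answer: A:0, B:1, C:2, D:0, E:0, F:1, G:1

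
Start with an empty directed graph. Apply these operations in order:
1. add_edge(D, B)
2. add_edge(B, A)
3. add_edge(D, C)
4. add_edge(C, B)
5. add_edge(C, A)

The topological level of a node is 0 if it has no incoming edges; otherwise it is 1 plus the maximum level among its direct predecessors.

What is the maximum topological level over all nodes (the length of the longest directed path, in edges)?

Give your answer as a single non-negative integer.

Answer: 3

Derivation:
Op 1: add_edge(D, B). Edges now: 1
Op 2: add_edge(B, A). Edges now: 2
Op 3: add_edge(D, C). Edges now: 3
Op 4: add_edge(C, B). Edges now: 4
Op 5: add_edge(C, A). Edges now: 5
Compute levels (Kahn BFS):
  sources (in-degree 0): D
  process D: level=0
    D->B: in-degree(B)=1, level(B)>=1
    D->C: in-degree(C)=0, level(C)=1, enqueue
  process C: level=1
    C->A: in-degree(A)=1, level(A)>=2
    C->B: in-degree(B)=0, level(B)=2, enqueue
  process B: level=2
    B->A: in-degree(A)=0, level(A)=3, enqueue
  process A: level=3
All levels: A:3, B:2, C:1, D:0
max level = 3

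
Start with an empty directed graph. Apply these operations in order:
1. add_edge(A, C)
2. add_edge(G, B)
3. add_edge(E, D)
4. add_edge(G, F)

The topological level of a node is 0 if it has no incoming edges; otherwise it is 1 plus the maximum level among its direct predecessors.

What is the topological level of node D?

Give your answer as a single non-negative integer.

Op 1: add_edge(A, C). Edges now: 1
Op 2: add_edge(G, B). Edges now: 2
Op 3: add_edge(E, D). Edges now: 3
Op 4: add_edge(G, F). Edges now: 4
Compute levels (Kahn BFS):
  sources (in-degree 0): A, E, G
  process A: level=0
    A->C: in-degree(C)=0, level(C)=1, enqueue
  process E: level=0
    E->D: in-degree(D)=0, level(D)=1, enqueue
  process G: level=0
    G->B: in-degree(B)=0, level(B)=1, enqueue
    G->F: in-degree(F)=0, level(F)=1, enqueue
  process C: level=1
  process D: level=1
  process B: level=1
  process F: level=1
All levels: A:0, B:1, C:1, D:1, E:0, F:1, G:0
level(D) = 1

Answer: 1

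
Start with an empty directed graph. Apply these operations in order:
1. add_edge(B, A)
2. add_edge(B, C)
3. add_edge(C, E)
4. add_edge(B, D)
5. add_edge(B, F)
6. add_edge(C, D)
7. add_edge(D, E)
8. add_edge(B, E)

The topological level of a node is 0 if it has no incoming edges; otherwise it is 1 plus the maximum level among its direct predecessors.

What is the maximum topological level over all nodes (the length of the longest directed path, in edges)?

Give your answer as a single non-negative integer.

Answer: 3

Derivation:
Op 1: add_edge(B, A). Edges now: 1
Op 2: add_edge(B, C). Edges now: 2
Op 3: add_edge(C, E). Edges now: 3
Op 4: add_edge(B, D). Edges now: 4
Op 5: add_edge(B, F). Edges now: 5
Op 6: add_edge(C, D). Edges now: 6
Op 7: add_edge(D, E). Edges now: 7
Op 8: add_edge(B, E). Edges now: 8
Compute levels (Kahn BFS):
  sources (in-degree 0): B
  process B: level=0
    B->A: in-degree(A)=0, level(A)=1, enqueue
    B->C: in-degree(C)=0, level(C)=1, enqueue
    B->D: in-degree(D)=1, level(D)>=1
    B->E: in-degree(E)=2, level(E)>=1
    B->F: in-degree(F)=0, level(F)=1, enqueue
  process A: level=1
  process C: level=1
    C->D: in-degree(D)=0, level(D)=2, enqueue
    C->E: in-degree(E)=1, level(E)>=2
  process F: level=1
  process D: level=2
    D->E: in-degree(E)=0, level(E)=3, enqueue
  process E: level=3
All levels: A:1, B:0, C:1, D:2, E:3, F:1
max level = 3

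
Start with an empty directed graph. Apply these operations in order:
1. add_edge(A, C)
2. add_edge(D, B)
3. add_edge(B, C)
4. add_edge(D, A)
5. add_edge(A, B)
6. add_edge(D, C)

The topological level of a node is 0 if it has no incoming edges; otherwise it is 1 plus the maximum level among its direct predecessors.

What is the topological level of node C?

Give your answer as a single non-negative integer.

Answer: 3

Derivation:
Op 1: add_edge(A, C). Edges now: 1
Op 2: add_edge(D, B). Edges now: 2
Op 3: add_edge(B, C). Edges now: 3
Op 4: add_edge(D, A). Edges now: 4
Op 5: add_edge(A, B). Edges now: 5
Op 6: add_edge(D, C). Edges now: 6
Compute levels (Kahn BFS):
  sources (in-degree 0): D
  process D: level=0
    D->A: in-degree(A)=0, level(A)=1, enqueue
    D->B: in-degree(B)=1, level(B)>=1
    D->C: in-degree(C)=2, level(C)>=1
  process A: level=1
    A->B: in-degree(B)=0, level(B)=2, enqueue
    A->C: in-degree(C)=1, level(C)>=2
  process B: level=2
    B->C: in-degree(C)=0, level(C)=3, enqueue
  process C: level=3
All levels: A:1, B:2, C:3, D:0
level(C) = 3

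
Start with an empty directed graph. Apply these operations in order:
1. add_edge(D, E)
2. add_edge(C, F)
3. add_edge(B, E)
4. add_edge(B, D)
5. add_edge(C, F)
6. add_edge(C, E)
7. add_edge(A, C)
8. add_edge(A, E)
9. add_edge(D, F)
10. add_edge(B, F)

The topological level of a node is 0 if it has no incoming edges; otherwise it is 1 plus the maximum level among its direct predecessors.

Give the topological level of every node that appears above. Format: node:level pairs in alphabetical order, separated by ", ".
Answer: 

Answer: A:0, B:0, C:1, D:1, E:2, F:2

Derivation:
Op 1: add_edge(D, E). Edges now: 1
Op 2: add_edge(C, F). Edges now: 2
Op 3: add_edge(B, E). Edges now: 3
Op 4: add_edge(B, D). Edges now: 4
Op 5: add_edge(C, F) (duplicate, no change). Edges now: 4
Op 6: add_edge(C, E). Edges now: 5
Op 7: add_edge(A, C). Edges now: 6
Op 8: add_edge(A, E). Edges now: 7
Op 9: add_edge(D, F). Edges now: 8
Op 10: add_edge(B, F). Edges now: 9
Compute levels (Kahn BFS):
  sources (in-degree 0): A, B
  process A: level=0
    A->C: in-degree(C)=0, level(C)=1, enqueue
    A->E: in-degree(E)=3, level(E)>=1
  process B: level=0
    B->D: in-degree(D)=0, level(D)=1, enqueue
    B->E: in-degree(E)=2, level(E)>=1
    B->F: in-degree(F)=2, level(F)>=1
  process C: level=1
    C->E: in-degree(E)=1, level(E)>=2
    C->F: in-degree(F)=1, level(F)>=2
  process D: level=1
    D->E: in-degree(E)=0, level(E)=2, enqueue
    D->F: in-degree(F)=0, level(F)=2, enqueue
  process E: level=2
  process F: level=2
All levels: A:0, B:0, C:1, D:1, E:2, F:2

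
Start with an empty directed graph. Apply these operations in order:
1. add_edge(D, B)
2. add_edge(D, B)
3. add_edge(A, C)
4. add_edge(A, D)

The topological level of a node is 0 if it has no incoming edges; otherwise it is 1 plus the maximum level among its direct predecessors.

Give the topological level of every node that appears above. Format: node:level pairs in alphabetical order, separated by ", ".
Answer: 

Op 1: add_edge(D, B). Edges now: 1
Op 2: add_edge(D, B) (duplicate, no change). Edges now: 1
Op 3: add_edge(A, C). Edges now: 2
Op 4: add_edge(A, D). Edges now: 3
Compute levels (Kahn BFS):
  sources (in-degree 0): A
  process A: level=0
    A->C: in-degree(C)=0, level(C)=1, enqueue
    A->D: in-degree(D)=0, level(D)=1, enqueue
  process C: level=1
  process D: level=1
    D->B: in-degree(B)=0, level(B)=2, enqueue
  process B: level=2
All levels: A:0, B:2, C:1, D:1

Answer: A:0, B:2, C:1, D:1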